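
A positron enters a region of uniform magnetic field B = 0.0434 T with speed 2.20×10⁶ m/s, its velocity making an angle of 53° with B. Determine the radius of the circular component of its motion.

r ≈ 2.30×10⁻⁴ m

v⊥ = v sinθ = 2.20×10⁶·sin53° ≈ 1.757×10⁶ m/s.
r = m v⊥/(|q|B) = (9.109×10⁻³¹)(1.757×10⁶)/((1.602×10⁻¹⁹)(0.0434)) ≈ 2.30×10⁻⁴ m.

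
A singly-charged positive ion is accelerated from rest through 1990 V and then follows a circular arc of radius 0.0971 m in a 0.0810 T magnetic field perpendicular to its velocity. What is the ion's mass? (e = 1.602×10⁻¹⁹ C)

m ≈ 2.49×10⁻²⁷ kg

Combine |q|V = ½mv² and r = mv/(|q|B): eliminate v to get m = qB²r²/(2V).
m = (1.602×10⁻¹⁹)(0.0810)²(0.0971)²/(2·1990) ≈ 2.49×10⁻²⁷ kg.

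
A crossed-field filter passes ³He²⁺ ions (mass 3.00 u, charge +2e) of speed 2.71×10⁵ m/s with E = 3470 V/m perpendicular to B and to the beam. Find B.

B = 0.0128 T

Balance of forces in the selector: qE = qvB ⇒ B = E/v.
B = 3470/2.71×10⁵ = 0.0128 T.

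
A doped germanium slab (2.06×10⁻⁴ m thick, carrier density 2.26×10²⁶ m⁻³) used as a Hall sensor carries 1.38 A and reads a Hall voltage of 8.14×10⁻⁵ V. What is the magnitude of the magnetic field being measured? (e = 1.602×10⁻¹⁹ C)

From V_H = IB/(n e t), B = V_H n e t / I.
B = (8.14×10⁻⁵)(2.26×10²⁶)(1.602×10⁻¹⁹)(2.06×10⁻⁴)/1.38 ≈ 0.440 T.

B ≈ 0.440 T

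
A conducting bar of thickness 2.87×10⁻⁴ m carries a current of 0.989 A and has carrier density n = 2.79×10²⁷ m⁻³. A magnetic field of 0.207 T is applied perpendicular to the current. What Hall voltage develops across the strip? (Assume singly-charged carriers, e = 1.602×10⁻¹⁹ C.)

V_H = IB/(n e t).
V_H = (0.989)(0.207)/((2.79×10²⁷)(1.602×10⁻¹⁹)(2.87×10⁻⁴)) ≈ 1.60×10⁻⁶ V.

V_H ≈ 1.60×10⁻⁶ V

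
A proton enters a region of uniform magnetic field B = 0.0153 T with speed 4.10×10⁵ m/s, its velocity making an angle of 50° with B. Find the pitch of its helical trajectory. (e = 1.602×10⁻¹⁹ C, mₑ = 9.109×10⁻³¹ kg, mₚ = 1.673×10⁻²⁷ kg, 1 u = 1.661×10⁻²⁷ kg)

p ≈ 1.13 m

v∥ = v cosθ = 4.10×10⁵·cos50° ≈ 2.635×10⁵ m/s.
T = 2πm/(|q|B) = 2π(1.673×10⁻²⁷)/((1.602×10⁻¹⁹)(0.0153)) ≈ 4.289×10⁻⁶ s.
pitch = v∥ T = (2.635×10⁵)(4.289×10⁻⁶) ≈ 1.13 m.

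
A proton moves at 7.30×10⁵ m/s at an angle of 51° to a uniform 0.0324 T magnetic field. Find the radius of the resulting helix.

r ≈ 0.183 m

v⊥ = v sinθ = 7.30×10⁵·sin51° ≈ 5.673×10⁵ m/s.
r = m v⊥/(|q|B) = (1.673×10⁻²⁷)(5.673×10⁵)/((1.602×10⁻¹⁹)(0.0324)) ≈ 0.183 m.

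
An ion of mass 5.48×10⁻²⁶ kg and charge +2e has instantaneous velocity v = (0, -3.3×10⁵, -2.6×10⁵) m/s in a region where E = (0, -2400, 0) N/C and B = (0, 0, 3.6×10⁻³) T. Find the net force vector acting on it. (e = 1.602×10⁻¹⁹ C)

v×B = (-1190, 0, 0) N/C.
E + v×B = (-1190, -2400, 0) N/C.
F = q(E + v×B) = (3.204×10⁻¹⁹ C)·(-1190, -2400, 0) = (-3.81×10⁻¹⁶, -7.69×10⁻¹⁶, 0) N.

F ≈ (-3.81×10⁻¹⁶, -7.69×10⁻¹⁶, 0) N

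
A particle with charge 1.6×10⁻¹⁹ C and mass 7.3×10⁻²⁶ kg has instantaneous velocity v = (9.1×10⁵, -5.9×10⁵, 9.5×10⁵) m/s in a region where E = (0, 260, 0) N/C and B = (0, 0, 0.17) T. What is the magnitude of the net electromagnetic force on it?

|F| ≈ 2.95×10⁻¹⁴ N

v×B = (-1.00×10⁵, -1.55×10⁵, 0) N/C.
E + v×B = (-1.00×10⁵, -1.54×10⁵, 0) N/C.
F = q(E + v×B) = (1.6×10⁻¹⁹ C)·(-1.00×10⁵, -1.54×10⁵, 0) = (-1.60×10⁻¹⁴, -2.47×10⁻¹⁴, 0) N.
|F| = 2.95×10⁻¹⁴ N.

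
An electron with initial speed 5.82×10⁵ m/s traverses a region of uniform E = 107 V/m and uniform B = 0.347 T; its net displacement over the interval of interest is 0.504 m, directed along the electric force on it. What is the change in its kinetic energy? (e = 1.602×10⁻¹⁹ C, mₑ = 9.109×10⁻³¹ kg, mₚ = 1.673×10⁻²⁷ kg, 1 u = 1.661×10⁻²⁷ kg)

ΔKE ≈ 8.64×10⁻¹⁸ J

The magnetic force is always ⟂ v and does no work; only the electric force changes KE.
ΔKE = F_E · d = |q|E d = (1.602×10⁻¹⁹)(107)(0.504) ≈ 8.64×10⁻¹⁸ J.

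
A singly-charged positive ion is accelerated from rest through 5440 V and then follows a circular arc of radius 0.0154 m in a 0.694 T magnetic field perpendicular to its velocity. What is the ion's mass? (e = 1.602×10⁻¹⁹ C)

m ≈ 1.68×10⁻²⁷ kg

Combine |q|V = ½mv² and r = mv/(|q|B): eliminate v to get m = qB²r²/(2V).
m = (1.602×10⁻¹⁹)(0.694)²(0.0154)²/(2·5440) ≈ 1.68×10⁻²⁷ kg.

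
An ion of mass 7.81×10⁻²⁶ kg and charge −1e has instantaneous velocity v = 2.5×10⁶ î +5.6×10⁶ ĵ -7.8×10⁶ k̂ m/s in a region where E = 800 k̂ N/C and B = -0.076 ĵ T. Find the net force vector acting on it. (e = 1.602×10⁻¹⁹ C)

F ≈ (9.50×10⁻¹⁴, 0, 3.03×10⁻¹⁴) N

v×B = (-5.93×10⁵, 0, -1.90×10⁵) N/C.
E + v×B = (-5.93×10⁵, 0, -1.89×10⁵) N/C.
F = q(E + v×B) = (−1.602×10⁻¹⁹ C)·(-5.93×10⁵, 0, -1.89×10⁵) = (9.50×10⁻¹⁴, 0, 3.03×10⁻¹⁴) N.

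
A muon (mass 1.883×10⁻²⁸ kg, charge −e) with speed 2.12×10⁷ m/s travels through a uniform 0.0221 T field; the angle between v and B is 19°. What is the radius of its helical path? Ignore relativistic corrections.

v⊥ = v sinθ = 2.12×10⁷·sin19° ≈ 6.902×10⁶ m/s.
r = m v⊥/(|q|B) = (1.883×10⁻²⁸)(6.902×10⁶)/((1.602×10⁻¹⁹)(0.0221)) ≈ 0.367 m.

r ≈ 0.367 m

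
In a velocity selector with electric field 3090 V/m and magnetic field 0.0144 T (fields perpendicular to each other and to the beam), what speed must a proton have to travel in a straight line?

Straight-line motion ⇒ electric and magnetic forces cancel, so E = vB.
v = E/B = 3090/0.0144 = 2.15×10⁵ m/s.

v = 2.15×10⁵ m/s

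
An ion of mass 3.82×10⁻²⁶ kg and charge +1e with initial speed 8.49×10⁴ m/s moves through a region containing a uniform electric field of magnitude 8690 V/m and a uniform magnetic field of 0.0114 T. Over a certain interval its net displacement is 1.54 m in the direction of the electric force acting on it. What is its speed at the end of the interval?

v_f ≈ 3.46×10⁵ m/s

B does no work; ΔKE = |q|E d.
½mv_f² = ½mv₀² + |q|Ed = ½(3.82×10⁻²⁶)(8.49×10⁴)² + (1.602×10⁻¹⁹)(8690)(1.54) ≈ 1.377×10⁻¹⁶ J + 2.144×10⁻¹⁵ J ≈ 2.282×10⁻¹⁵ J.
v_f = √(2·2.282×10⁻¹⁵/3.82×10⁻²⁶) ≈ 3.46×10⁵ m/s.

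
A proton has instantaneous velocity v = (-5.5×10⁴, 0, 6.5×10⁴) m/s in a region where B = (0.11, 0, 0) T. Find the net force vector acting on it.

v×B = (0, 7150, 0) N/C.
F = q v×B = (1.602×10⁻¹⁹ C)·(0, 7150, 0) = (0, 1.15×10⁻¹⁵, 0) N.

F ≈ (0, 1.15×10⁻¹⁵, 0) N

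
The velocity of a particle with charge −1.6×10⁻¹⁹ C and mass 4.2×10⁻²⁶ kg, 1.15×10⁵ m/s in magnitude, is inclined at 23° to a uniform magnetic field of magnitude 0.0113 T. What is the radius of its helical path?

v⊥ = v sinθ = 1.15×10⁵·sin23° ≈ 4.493×10⁴ m/s.
r = m v⊥/(|q|B) = (4.2×10⁻²⁶)(4.493×10⁴)/((1.6×10⁻¹⁹)(0.0113)) ≈ 1.04 m.

r ≈ 1.04 m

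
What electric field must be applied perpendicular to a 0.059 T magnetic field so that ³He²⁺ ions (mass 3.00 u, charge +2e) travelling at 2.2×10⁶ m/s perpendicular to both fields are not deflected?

E = 1.3×10⁵ V/m

For straight-line motion qE = qvB, so E = vB.
E = 2.2×10⁶ × 0.059 = 1.3×10⁵ V/m.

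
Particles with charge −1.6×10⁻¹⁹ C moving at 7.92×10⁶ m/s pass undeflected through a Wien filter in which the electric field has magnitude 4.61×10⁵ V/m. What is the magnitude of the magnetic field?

Balance of forces in the selector: qE = qvB ⇒ B = E/v.
B = 4.61×10⁵/7.92×10⁶ = 0.0582 T.

B = 0.0582 T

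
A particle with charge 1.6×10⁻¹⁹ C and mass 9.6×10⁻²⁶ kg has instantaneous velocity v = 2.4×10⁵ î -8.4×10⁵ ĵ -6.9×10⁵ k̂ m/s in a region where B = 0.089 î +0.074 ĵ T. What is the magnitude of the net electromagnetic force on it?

v×B = (5.11×10⁴, -6.14×10⁴, 9.25×10⁴) N/C.
F = q v×B = (1.6×10⁻¹⁹ C)·(5.11×10⁴, -6.14×10⁴, 9.25×10⁴) = (8.17×10⁻¹⁵, -9.83×10⁻¹⁵, 1.48×10⁻¹⁴) N.
|F| = 1.96×10⁻¹⁴ N.

|F| ≈ 1.96×10⁻¹⁴ N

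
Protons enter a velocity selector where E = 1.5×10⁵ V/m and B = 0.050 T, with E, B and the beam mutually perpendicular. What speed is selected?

v = 3.0×10⁶ m/s

Straight-line motion ⇒ electric and magnetic forces cancel, so E = vB.
v = E/B = 1.5×10⁵/0.050 = 3.0×10⁶ m/s.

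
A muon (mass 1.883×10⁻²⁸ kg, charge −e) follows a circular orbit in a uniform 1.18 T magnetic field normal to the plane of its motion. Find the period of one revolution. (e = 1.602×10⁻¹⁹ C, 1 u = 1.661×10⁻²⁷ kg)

The cyclotron period depends only on m, q, B: T = 2πm/(|q|B).
T = 2π(1.883×10⁻²⁸)/((1.602×10⁻¹⁹)(1.18)) ≈ 6.26×10⁻⁹ s.

T ≈ 6.26×10⁻⁹ s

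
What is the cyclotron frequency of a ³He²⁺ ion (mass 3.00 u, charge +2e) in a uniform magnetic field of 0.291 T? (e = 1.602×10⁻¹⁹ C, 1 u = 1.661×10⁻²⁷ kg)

f ≈ 2.98×10⁶ Hz

f = |q|B/(2πm).
f = (3.204×10⁻¹⁹)(0.291)/(2π·4.983×10⁻²⁷) ≈ 2.98×10⁶ Hz.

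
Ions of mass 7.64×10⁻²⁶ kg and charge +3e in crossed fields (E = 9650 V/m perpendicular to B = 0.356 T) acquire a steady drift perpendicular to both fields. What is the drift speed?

The steady drift has the magnetic force balancing the electric force, so v_d = E/B.
v_d = 9650/0.356 = 2.71×10⁴ m/s.

v_d ≈ 2.71×10⁴ m/s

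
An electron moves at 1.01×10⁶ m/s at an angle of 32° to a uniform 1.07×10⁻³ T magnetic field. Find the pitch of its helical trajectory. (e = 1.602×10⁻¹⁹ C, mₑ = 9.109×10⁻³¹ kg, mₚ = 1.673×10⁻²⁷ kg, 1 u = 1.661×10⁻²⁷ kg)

v∥ = v cosθ = 1.01×10⁶·cos32° ≈ 8.565×10⁵ m/s.
T = 2πm/(|q|B) = 2π(9.109×10⁻³¹)/((1.602×10⁻¹⁹)(1.07×10⁻³)) ≈ 3.339×10⁻⁸ s.
pitch = v∥ T = (8.565×10⁵)(3.339×10⁻⁸) ≈ 0.0286 m.

p ≈ 0.0286 m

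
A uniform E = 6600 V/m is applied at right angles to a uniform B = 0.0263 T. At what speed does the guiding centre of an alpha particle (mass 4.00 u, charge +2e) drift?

In crossed fields the guiding centre drifts at v_d = |E×B|/B² = E/B, independent of charge and mass.
v_d = 6600/0.0263 = 2.51×10⁵ m/s.

v_d ≈ 2.51×10⁵ m/s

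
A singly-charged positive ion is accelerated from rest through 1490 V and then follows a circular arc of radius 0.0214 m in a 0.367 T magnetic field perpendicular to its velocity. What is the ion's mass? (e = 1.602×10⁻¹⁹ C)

m ≈ 3.32×10⁻²⁷ kg

Combine |q|V = ½mv² and r = mv/(|q|B): eliminate v to get m = qB²r²/(2V).
m = (1.602×10⁻¹⁹)(0.367)²(0.0214)²/(2·1490) ≈ 3.32×10⁻²⁷ kg.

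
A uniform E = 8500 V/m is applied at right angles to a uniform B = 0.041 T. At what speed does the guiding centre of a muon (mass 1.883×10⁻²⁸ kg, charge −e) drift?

v_d ≈ 2.1×10⁵ m/s

The E×B drift speed is v_d = E/B.
v_d = 8500/0.041 = 2.1×10⁵ m/s.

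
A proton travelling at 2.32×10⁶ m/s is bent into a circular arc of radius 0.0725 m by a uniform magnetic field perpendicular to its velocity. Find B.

From |q|vB = mv²/r, B = mv/(|q|r).
B = (1.673×10⁻²⁷)(2.32×10⁶)/((1.602×10⁻¹⁹)(0.0725)) ≈ 0.334 T.

B ≈ 0.334 T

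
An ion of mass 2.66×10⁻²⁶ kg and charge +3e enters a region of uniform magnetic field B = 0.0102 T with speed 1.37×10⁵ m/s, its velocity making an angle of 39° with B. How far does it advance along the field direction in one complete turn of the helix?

v∥ = v cosθ = 1.37×10⁵·cos39° ≈ 1.065×10⁵ m/s.
T = 2πm/(|q|B) = 2π(2.66×10⁻²⁶)/((4.806×10⁻¹⁹)(0.0102)) ≈ 3.409×10⁻⁵ s.
pitch = v∥ T = (1.065×10⁵)(3.409×10⁻⁵) ≈ 3.63 m.

p ≈ 3.63 m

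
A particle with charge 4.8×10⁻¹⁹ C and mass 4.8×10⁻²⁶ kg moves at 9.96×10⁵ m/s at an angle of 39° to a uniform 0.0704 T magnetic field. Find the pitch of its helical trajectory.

v∥ = v cosθ = 9.96×10⁵·cos39° ≈ 7.740×10⁵ m/s.
T = 2πm/(|q|B) = 2π(4.8×10⁻²⁶)/((4.8×10⁻¹⁹)(0.0704)) ≈ 8.925×10⁻⁶ s.
pitch = v∥ T = (7.740×10⁵)(8.925×10⁻⁶) ≈ 6.91 m.

p ≈ 6.91 m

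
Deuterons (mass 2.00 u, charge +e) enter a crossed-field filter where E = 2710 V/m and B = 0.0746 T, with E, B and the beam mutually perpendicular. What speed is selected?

v = 3.63×10⁴ m/s

Zero net Lorentz force requires |qE| = |q v×B|, i.e. E = vB.
v = E/B = 2710/0.0746 = 3.63×10⁴ m/s.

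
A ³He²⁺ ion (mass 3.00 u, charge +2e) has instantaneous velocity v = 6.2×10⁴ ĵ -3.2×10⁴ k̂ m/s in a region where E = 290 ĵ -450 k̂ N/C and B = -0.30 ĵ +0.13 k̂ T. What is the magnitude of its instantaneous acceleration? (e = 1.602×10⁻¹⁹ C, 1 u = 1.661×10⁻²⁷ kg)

|a| ≈ 1.05×10¹¹ m/s²

v×B = (-1540, 0, 0) N/C.
E + v×B = (-1540, 290, -450) N/C.
F = q(E + v×B) = (3.204×10⁻¹⁹ C)·(-1540, 290, -450) = (-4.93×10⁻¹⁶, 9.29×10⁻¹⁷, -1.44×10⁻¹⁶) N.
|a| = |F|/m = 5.224×10⁻¹⁶/4.983×10⁻²⁷ ≈ 1.05×10¹¹ m/s².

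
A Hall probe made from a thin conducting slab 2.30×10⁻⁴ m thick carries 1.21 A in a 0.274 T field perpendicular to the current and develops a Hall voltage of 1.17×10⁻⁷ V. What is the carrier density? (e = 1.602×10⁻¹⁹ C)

From V_H = IB/(n e t), n = IB/(V_H e t).
n = (1.21)(0.274)/((1.17×10⁻⁷)(1.602×10⁻¹⁹)(2.30×10⁻⁴)) ≈ 7.69×10²⁸ m⁻³.

n ≈ 7.69×10²⁸ m⁻³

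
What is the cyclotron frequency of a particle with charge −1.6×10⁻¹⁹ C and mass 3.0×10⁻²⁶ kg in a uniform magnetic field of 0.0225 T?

f ≈ 1.91×10⁴ Hz

f = |q|B/(2πm).
f = (1.6×10⁻¹⁹)(0.0225)/(2π·3.0×10⁻²⁶) ≈ 1.91×10⁴ Hz.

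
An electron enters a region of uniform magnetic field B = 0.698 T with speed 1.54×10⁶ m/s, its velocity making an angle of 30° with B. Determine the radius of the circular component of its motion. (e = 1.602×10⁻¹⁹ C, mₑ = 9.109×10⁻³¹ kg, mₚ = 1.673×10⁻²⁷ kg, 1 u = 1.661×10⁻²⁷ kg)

r ≈ 6.27×10⁻⁶ m

v⊥ = v sinθ = 1.54×10⁶·sin30° ≈ 7.700×10⁵ m/s.
r = m v⊥/(|q|B) = (9.109×10⁻³¹)(7.700×10⁵)/((1.602×10⁻¹⁹)(0.698)) ≈ 6.27×10⁻⁶ m.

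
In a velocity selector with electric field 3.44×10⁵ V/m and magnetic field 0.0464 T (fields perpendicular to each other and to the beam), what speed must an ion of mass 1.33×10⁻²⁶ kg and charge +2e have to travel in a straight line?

For undeflected motion the electric and magnetic forces balance: qE = qvB.
v = E/B = 3.44×10⁵/0.0464 = 7.41×10⁶ m/s.
The result is independent of the particle's charge and mass.

v = 7.41×10⁶ m/s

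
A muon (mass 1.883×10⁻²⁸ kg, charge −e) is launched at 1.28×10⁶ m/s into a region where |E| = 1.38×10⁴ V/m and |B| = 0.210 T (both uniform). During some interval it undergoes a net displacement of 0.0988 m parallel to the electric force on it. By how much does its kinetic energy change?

ΔKE ≈ 2.18×10⁻¹⁶ J

The magnetic force is always ⟂ v and does no work; only the electric force changes KE.
ΔKE = F_E · d = |q|E d = (1.602×10⁻¹⁹)(1.38×10⁴)(0.0988) ≈ 2.18×10⁻¹⁶ J.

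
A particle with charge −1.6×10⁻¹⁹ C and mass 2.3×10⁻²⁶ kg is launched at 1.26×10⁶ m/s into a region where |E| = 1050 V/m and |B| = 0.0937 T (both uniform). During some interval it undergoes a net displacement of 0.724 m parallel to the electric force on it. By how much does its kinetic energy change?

The magnetic force is always ⟂ v and does no work; only the electric force changes KE.
ΔKE = F_E · d = |q|E d = (1.6×10⁻¹⁹)(1050)(0.724) ≈ 1.22×10⁻¹⁶ J.

ΔKE ≈ 1.22×10⁻¹⁶ J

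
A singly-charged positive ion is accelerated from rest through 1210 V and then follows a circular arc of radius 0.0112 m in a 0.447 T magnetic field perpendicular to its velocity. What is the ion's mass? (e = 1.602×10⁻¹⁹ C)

m ≈ 1.66×10⁻²⁷ kg

Combine |q|V = ½mv² and r = mv/(|q|B): eliminate v to get m = qB²r²/(2V).
m = (1.602×10⁻¹⁹)(0.447)²(0.0112)²/(2·1210) ≈ 1.66×10⁻²⁷ kg.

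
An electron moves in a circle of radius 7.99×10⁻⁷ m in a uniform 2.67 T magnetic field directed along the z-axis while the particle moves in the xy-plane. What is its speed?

v ≈ 3.75×10⁵ m/s

From |q|vB = mv²/r, v = |q|Br/m.
v = (1.602×10⁻¹⁹)(2.67)(7.99×10⁻⁷)/9.109×10⁻³¹ ≈ 3.75×10⁵ m/s.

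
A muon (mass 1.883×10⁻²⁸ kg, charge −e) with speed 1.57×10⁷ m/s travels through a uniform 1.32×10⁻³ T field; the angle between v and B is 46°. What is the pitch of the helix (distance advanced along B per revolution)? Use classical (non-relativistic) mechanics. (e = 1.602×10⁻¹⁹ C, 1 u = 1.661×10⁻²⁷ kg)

v∥ = v cosθ = 1.57×10⁷·cos46° ≈ 1.091×10⁷ m/s.
T = 2πm/(|q|B) = 2π(1.883×10⁻²⁸)/((1.602×10⁻¹⁹)(1.32×10⁻³)) ≈ 5.595×10⁻⁶ s.
pitch = v∥ T = (1.091×10⁷)(5.595×10⁻⁶) ≈ 61.0 m.

p ≈ 61.0 m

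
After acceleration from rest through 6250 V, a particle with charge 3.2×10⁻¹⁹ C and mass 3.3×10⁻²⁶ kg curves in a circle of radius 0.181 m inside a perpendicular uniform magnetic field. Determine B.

B ≈ 0.198 T

v = √(2|q|V/m) = √(2·3.2×10⁻¹⁹·6250/3.3×10⁻²⁶) ≈ 3.482×10⁵ m/s.
B = mv/(|q|r) = (3.3×10⁻²⁶)(3.482×10⁵)/((3.2×10⁻¹⁹)(0.181)) ≈ 0.198 T.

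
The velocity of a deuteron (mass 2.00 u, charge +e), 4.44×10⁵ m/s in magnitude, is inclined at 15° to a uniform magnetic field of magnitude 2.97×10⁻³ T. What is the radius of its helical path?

r ≈ 0.802 m

v⊥ = v sinθ = 4.44×10⁵·sin15° ≈ 1.149×10⁵ m/s.
r = m v⊥/(|q|B) = (3.322×10⁻²⁷)(1.149×10⁵)/((1.602×10⁻¹⁹)(2.97×10⁻³)) ≈ 0.802 m.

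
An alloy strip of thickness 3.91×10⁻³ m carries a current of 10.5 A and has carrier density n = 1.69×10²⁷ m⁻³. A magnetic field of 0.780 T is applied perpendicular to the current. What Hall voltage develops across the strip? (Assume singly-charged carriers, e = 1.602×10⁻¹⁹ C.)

V_H ≈ 7.74×10⁻⁶ V

V_H = IB/(n e t).
V_H = (10.5)(0.780)/((1.69×10²⁷)(1.602×10⁻¹⁹)(3.91×10⁻³)) ≈ 7.74×10⁻⁶ V.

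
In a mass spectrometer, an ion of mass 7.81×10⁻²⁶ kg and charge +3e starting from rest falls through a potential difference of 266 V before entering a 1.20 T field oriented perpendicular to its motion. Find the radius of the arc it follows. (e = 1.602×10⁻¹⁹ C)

Acceleration: |q|V = ½mv² ⇒ v = √(2|q|V/m) = √(2·4.806×10⁻¹⁹·266/7.81×10⁻²⁶) ≈ 5.722×10⁴ m/s.
In the field: r = mv/(|q|B) = (7.81×10⁻²⁶)(5.722×10⁴)/((4.806×10⁻¹⁹)(1.20)) ≈ 7.75×10⁻³ m.

r ≈ 7.75×10⁻³ m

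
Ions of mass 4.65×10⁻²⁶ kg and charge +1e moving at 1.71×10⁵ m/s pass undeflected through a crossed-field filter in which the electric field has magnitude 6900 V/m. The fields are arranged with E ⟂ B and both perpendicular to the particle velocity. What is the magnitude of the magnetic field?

B = 0.0404 T

Balance of forces in the selector: qE = qvB ⇒ B = E/v.
B = 6900/1.71×10⁵ = 0.0404 T.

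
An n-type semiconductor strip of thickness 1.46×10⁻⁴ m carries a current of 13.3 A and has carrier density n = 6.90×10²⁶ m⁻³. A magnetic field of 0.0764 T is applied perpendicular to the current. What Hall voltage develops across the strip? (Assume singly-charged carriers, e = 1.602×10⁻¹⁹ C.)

V_H ≈ 6.30×10⁻⁵ V

V_H = IB/(n e t).
V_H = (13.3)(0.0764)/((6.90×10²⁶)(1.602×10⁻¹⁹)(1.46×10⁻⁴)) ≈ 6.30×10⁻⁵ V.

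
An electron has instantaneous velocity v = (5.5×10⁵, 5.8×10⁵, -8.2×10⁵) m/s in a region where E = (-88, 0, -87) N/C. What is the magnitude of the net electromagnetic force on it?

Only an electric field acts, so F = qE = (−1.602×10⁻¹⁹ C)·(-88.0, 0, -87.0) = (1.41×10⁻¹⁷, 0, 1.39×10⁻¹⁷) N.
|F| = 1.98×10⁻¹⁷ N.

|F| ≈ 1.98×10⁻¹⁷ N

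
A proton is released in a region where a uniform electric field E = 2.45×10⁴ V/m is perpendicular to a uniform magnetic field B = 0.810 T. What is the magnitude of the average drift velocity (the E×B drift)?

The E×B drift speed is v_d = E/B.
v_d = 2.45×10⁴/0.810 = 3.02×10⁴ m/s.

v_d ≈ 3.02×10⁴ m/s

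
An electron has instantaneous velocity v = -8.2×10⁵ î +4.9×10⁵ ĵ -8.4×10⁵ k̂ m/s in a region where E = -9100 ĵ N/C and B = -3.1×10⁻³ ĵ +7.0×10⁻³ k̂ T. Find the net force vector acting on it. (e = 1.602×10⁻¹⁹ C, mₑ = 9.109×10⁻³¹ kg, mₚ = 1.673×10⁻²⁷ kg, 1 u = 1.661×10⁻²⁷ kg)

F ≈ (-1.32×10⁻¹⁶, 5.38×10⁻¹⁶, -4.07×10⁻¹⁶) N

v×B = (826, 5740, 2540) N/C.
E + v×B = (826, -3360, 2540) N/C.
F = q(E + v×B) = (−1.602×10⁻¹⁹ C)·(826, -3360, 2540) = (-1.32×10⁻¹⁶, 5.38×10⁻¹⁶, -4.07×10⁻¹⁶) N.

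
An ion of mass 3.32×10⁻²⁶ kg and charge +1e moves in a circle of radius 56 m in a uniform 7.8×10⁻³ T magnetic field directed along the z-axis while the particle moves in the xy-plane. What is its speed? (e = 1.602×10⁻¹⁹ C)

v ≈ 2.1×10⁶ m/s

From |q|vB = mv²/r, v = |q|Br/m.
v = (1.602×10⁻¹⁹)(7.8×10⁻³)(56)/3.32×10⁻²⁶ ≈ 2.1×10⁶ m/s.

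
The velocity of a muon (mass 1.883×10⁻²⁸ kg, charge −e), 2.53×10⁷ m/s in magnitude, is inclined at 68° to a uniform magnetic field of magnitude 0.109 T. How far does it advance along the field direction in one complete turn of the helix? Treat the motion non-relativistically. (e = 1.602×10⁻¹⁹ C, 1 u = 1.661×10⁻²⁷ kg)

v∥ = v cosθ = 2.53×10⁷·cos68° ≈ 9.478×10⁶ m/s.
T = 2πm/(|q|B) = 2π(1.883×10⁻²⁸)/((1.602×10⁻¹⁹)(0.109)) ≈ 6.775×10⁻⁸ s.
pitch = v∥ T = (9.478×10⁶)(6.775×10⁻⁸) ≈ 0.642 m.

p ≈ 0.642 m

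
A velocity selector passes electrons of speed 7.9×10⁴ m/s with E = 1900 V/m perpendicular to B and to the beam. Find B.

B = 0.024 T

Balance of forces in the selector: qE = qvB ⇒ B = E/v.
B = 1900/7.9×10⁴ = 0.024 T.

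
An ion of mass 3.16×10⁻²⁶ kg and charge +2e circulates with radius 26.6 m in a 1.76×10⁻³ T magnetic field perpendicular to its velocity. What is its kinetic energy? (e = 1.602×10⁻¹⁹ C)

v = |q|Br/m, then KE = ½mv² = (qBr)²/(2m).
v = (3.204×10⁻¹⁹)(1.76×10⁻³)(26.6)/3.16×10⁻²⁶ ≈ 4.747×10⁵ m/s.
KE = ½(3.16×10⁻²⁶)(4.747×10⁵)² ≈ 3.56×10⁻¹⁵ J = 2.22×10⁴ eV.

KE ≈ 2.22×10⁴ eV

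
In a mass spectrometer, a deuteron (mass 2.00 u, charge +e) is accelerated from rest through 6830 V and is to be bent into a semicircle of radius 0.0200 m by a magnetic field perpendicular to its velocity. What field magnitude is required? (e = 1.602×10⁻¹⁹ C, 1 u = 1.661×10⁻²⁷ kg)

B ≈ 0.842 T

v = √(2|q|V/m) = √(2·1.602×10⁻¹⁹·6830/3.322×10⁻²⁷) ≈ 8.116×10⁵ m/s.
B = mv/(|q|r) = (3.322×10⁻²⁷)(8.116×10⁵)/((1.602×10⁻¹⁹)(0.0200)) ≈ 0.842 T.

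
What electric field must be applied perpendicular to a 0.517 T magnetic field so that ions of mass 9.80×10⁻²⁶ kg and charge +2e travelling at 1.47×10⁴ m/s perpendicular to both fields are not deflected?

For straight-line motion qE = qvB, so E = vB.
E = 1.47×10⁴ × 0.517 = 7600 V/m.

E = 7600 V/m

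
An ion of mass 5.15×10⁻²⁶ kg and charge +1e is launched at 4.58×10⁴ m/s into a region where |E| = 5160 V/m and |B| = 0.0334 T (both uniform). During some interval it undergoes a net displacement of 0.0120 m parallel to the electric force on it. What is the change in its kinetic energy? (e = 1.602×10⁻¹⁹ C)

ΔKE ≈ 9.92×10⁻¹⁸ J

The magnetic force is always ⟂ v and does no work; only the electric force changes KE.
ΔKE = F_E · d = |q|E d = (1.602×10⁻¹⁹)(5160)(0.0120) ≈ 9.92×10⁻¹⁸ J.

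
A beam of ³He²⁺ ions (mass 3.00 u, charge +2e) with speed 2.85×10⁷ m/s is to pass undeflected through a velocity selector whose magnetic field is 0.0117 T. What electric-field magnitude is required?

E = 3.33×10⁵ V/m

For straight-line motion qE = qvB, so E = vB.
E = 2.85×10⁷ × 0.0117 = 3.33×10⁵ V/m.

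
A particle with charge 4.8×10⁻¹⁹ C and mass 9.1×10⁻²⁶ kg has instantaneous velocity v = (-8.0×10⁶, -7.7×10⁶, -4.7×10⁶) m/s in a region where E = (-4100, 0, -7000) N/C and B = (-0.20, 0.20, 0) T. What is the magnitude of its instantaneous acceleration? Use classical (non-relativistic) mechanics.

v×B = (9.40×10⁵, 9.40×10⁵, -3.14×10⁶) N/C.
E + v×B = (9.36×10⁵, 9.40×10⁵, -3.15×10⁶) N/C.
F = q(E + v×B) = (4.8×10⁻¹⁹ C)·(9.36×10⁵, 9.40×10⁵, -3.15×10⁶) = (4.49×10⁻¹³, 4.51×10⁻¹³, -1.51×10⁻¹²) N.
|a| = |F|/m = 1.639×10⁻¹²/9.1×10⁻²⁶ ≈ 1.80×10¹³ m/s².

|a| ≈ 1.80×10¹³ m/s²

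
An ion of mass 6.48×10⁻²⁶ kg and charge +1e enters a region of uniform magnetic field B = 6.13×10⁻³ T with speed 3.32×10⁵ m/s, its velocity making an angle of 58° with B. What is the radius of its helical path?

r ≈ 18.6 m

v⊥ = v sinθ = 3.32×10⁵·sin58° ≈ 2.816×10⁵ m/s.
r = m v⊥/(|q|B) = (6.48×10⁻²⁶)(2.816×10⁵)/((1.602×10⁻¹⁹)(6.13×10⁻³)) ≈ 18.6 m.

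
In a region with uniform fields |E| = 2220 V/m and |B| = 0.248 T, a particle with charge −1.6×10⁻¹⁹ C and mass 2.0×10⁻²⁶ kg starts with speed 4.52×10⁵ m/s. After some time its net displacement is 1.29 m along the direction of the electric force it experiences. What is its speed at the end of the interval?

B does no work; ΔKE = |q|E d.
½mv_f² = ½mv₀² + |q|Ed = ½(2.0×10⁻²⁶)(4.52×10⁵)² + (1.6×10⁻¹⁹)(2220)(1.29) ≈ 2.043×10⁻¹⁵ J + 4.582×10⁻¹⁶ J ≈ 2.501×10⁻¹⁵ J.
v_f = √(2·2.501×10⁻¹⁵/2.0×10⁻²⁶) ≈ 5.00×10⁵ m/s.

v_f ≈ 5.00×10⁵ m/s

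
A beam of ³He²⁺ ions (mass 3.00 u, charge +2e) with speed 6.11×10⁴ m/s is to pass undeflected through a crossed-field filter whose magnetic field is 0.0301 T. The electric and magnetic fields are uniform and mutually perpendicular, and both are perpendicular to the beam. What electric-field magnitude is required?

E = 1840 V/m

For straight-line motion qE = qvB, so E = vB.
E = 6.11×10⁴ × 0.0301 = 1840 V/m.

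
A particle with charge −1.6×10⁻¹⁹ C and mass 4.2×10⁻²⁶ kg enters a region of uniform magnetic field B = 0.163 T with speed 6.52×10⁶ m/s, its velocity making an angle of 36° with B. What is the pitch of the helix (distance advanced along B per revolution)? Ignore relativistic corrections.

p ≈ 53.4 m

v∥ = v cosθ = 6.52×10⁶·cos36° ≈ 5.275×10⁶ m/s.
T = 2πm/(|q|B) = 2π(4.2×10⁻²⁶)/((1.6×10⁻¹⁹)(0.163)) ≈ 1.012×10⁻⁵ s.
pitch = v∥ T = (5.275×10⁶)(1.012×10⁻⁵) ≈ 53.4 m.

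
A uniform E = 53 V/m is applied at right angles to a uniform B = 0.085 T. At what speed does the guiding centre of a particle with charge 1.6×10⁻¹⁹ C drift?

The E×B drift speed is v_d = E/B.
v_d = 53/0.085 = 620 m/s.

v_d ≈ 620 m/s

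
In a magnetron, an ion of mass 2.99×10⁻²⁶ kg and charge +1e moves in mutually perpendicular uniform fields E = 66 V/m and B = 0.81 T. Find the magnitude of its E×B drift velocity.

The E×B drift speed is v_d = E/B.
v_d = 66/0.81 = 81 m/s.

v_d ≈ 81 m/s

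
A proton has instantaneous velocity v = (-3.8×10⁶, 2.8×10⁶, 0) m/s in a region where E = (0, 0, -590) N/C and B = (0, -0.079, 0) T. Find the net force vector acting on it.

F ≈ (0, 0, 4.80×10⁻¹⁴) N

v×B = (0, 0, 3.00×10⁵) N/C.
E + v×B = (0, 0, 3.00×10⁵) N/C.
F = q(E + v×B) = (1.602×10⁻¹⁹ C)·(0, 0, 3.00×10⁵) = (0, 0, 4.80×10⁻¹⁴) N.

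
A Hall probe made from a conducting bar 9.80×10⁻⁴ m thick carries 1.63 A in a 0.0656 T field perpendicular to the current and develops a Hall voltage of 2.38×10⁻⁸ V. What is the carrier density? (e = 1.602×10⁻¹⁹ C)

From V_H = IB/(n e t), n = IB/(V_H e t).
n = (1.63)(0.0656)/((2.38×10⁻⁸)(1.602×10⁻¹⁹)(9.80×10⁻⁴)) ≈ 2.86×10²⁸ m⁻³.

n ≈ 2.86×10²⁸ m⁻³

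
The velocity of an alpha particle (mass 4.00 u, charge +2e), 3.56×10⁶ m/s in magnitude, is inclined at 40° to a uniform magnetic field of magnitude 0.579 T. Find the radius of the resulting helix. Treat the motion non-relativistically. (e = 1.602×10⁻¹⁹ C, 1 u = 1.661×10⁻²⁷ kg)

r ≈ 0.0820 m

v⊥ = v sinθ = 3.56×10⁶·sin40° ≈ 2.288×10⁶ m/s.
r = m v⊥/(|q|B) = (6.644×10⁻²⁷)(2.288×10⁶)/((3.204×10⁻¹⁹)(0.579)) ≈ 0.0820 m.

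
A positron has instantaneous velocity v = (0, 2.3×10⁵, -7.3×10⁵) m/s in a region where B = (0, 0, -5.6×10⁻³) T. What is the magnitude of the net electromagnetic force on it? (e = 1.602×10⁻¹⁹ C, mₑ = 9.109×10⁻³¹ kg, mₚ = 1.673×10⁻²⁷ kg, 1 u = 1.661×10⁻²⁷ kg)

|F| ≈ 2.06×10⁻¹⁶ N

v×B = (-1290, 0, 0) N/C.
F = q v×B = (1.602×10⁻¹⁹ C)·(-1290, 0, 0) = (-2.06×10⁻¹⁶, 0, 0) N.
|F| = 2.06×10⁻¹⁶ N.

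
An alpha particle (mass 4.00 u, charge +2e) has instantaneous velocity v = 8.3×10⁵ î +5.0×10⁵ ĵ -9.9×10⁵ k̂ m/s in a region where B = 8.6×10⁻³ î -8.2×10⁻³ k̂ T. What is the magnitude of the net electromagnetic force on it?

|F| ≈ 1.98×10⁻¹⁵ N

v×B = (-4100, -1710, -4300) N/C.
F = q v×B = (3.204×10⁻¹⁹ C)·(-4100, -1710, -4300) = (-1.31×10⁻¹⁵, -5.47×10⁻¹⁶, -1.38×10⁻¹⁵) N.
|F| = 1.98×10⁻¹⁵ N.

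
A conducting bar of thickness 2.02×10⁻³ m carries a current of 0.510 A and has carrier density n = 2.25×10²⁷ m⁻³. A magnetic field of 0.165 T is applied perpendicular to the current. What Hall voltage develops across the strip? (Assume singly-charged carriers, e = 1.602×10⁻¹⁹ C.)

V_H = IB/(n e t).
V_H = (0.510)(0.165)/((2.25×10²⁷)(1.602×10⁻¹⁹)(2.02×10⁻³)) ≈ 1.16×10⁻⁷ V.

V_H ≈ 1.16×10⁻⁷ V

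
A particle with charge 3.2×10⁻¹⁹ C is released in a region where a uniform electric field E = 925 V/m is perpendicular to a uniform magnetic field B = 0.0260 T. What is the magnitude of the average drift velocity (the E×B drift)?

v_d ≈ 3.56×10⁴ m/s

In crossed fields the guiding centre drifts at v_d = |E×B|/B² = E/B, independent of charge and mass.
v_d = 925/0.0260 = 3.56×10⁴ m/s.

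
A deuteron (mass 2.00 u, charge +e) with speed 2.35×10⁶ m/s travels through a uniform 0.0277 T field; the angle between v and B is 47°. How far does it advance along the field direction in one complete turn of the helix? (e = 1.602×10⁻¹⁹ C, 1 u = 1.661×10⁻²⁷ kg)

p ≈ 7.54 m

v∥ = v cosθ = 2.35×10⁶·cos47° ≈ 1.603×10⁶ m/s.
T = 2πm/(|q|B) = 2π(3.322×10⁻²⁷)/((1.602×10⁻¹⁹)(0.0277)) ≈ 4.704×10⁻⁶ s.
pitch = v∥ T = (1.603×10⁶)(4.704×10⁻⁶) ≈ 7.54 m.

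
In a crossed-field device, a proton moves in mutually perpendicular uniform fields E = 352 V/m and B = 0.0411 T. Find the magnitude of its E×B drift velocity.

The E×B drift speed is v_d = E/B.
v_d = 352/0.0411 = 8560 m/s.

v_d ≈ 8560 m/s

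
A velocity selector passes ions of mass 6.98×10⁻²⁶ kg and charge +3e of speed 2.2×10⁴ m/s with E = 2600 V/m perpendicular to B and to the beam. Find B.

Balance of forces in the selector: qE = qvB ⇒ B = E/v.
B = 2600/2.2×10⁴ = 0.12 T.

B = 0.12 T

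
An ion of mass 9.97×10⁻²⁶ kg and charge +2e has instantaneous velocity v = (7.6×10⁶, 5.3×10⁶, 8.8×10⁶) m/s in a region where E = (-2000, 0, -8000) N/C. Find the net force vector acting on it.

Only an electric field acts, so F = qE = (3.204×10⁻¹⁹ C)·(-2000, 0, -8000) = (-6.41×10⁻¹⁶, 0, -2.56×10⁻¹⁵) N.

F ≈ (-6.41×10⁻¹⁶, 0, -2.56×10⁻¹⁵) N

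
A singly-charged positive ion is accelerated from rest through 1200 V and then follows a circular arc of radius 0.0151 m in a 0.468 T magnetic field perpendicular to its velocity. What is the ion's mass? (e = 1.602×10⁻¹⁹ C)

Combine |q|V = ½mv² and r = mv/(|q|B): eliminate v to get m = qB²r²/(2V).
m = (1.602×10⁻¹⁹)(0.468)²(0.0151)²/(2·1200) ≈ 3.33×10⁻²⁷ kg.

m ≈ 3.33×10⁻²⁷ kg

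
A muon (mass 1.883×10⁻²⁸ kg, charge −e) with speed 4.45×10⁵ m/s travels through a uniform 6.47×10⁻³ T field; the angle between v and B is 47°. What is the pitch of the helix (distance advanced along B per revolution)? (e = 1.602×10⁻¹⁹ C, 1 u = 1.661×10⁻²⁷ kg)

p ≈ 0.346 m

v∥ = v cosθ = 4.45×10⁵·cos47° ≈ 3.035×10⁵ m/s.
T = 2πm/(|q|B) = 2π(1.883×10⁻²⁸)/((1.602×10⁻¹⁹)(6.47×10⁻³)) ≈ 1.141×10⁻⁶ s.
pitch = v∥ T = (3.035×10⁵)(1.141×10⁻⁶) ≈ 0.346 m.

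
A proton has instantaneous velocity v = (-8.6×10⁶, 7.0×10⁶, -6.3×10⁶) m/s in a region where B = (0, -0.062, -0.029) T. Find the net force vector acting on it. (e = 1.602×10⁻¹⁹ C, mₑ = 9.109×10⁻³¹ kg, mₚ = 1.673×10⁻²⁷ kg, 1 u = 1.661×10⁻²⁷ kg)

v×B = (-5.94×10⁵, -2.49×10⁵, 5.33×10⁵) N/C.
F = q v×B = (1.602×10⁻¹⁹ C)·(-5.94×10⁵, -2.49×10⁵, 5.33×10⁵) = (-9.51×10⁻¹⁴, -4.00×10⁻¹⁴, 8.54×10⁻¹⁴) N.

F ≈ (-9.51×10⁻¹⁴, -4.00×10⁻¹⁴, 8.54×10⁻¹⁴) N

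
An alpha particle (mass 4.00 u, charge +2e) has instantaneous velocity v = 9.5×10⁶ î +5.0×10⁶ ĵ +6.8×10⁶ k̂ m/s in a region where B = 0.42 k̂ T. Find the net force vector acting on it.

F ≈ (6.73×10⁻¹³, -1.28×10⁻¹², 0) N

v×B = (2.10×10⁶, -3.99×10⁶, 0) N/C.
F = q v×B = (3.204×10⁻¹⁹ C)·(2.10×10⁶, -3.99×10⁶, 0) = (6.73×10⁻¹³, -1.28×10⁻¹², 0) N.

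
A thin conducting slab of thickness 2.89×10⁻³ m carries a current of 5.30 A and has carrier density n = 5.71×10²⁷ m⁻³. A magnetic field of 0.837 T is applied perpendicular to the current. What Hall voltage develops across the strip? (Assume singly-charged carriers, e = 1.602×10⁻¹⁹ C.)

V_H = IB/(n e t).
V_H = (5.30)(0.837)/((5.71×10²⁷)(1.602×10⁻¹⁹)(2.89×10⁻³)) ≈ 1.68×10⁻⁶ V.

V_H ≈ 1.68×10⁻⁶ V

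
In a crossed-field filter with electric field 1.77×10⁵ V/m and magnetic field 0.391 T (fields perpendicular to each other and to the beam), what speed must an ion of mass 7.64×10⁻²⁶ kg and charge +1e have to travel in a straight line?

Straight-line motion ⇒ electric and magnetic forces cancel, so E = vB.
v = E/B = 1.77×10⁵/0.391 = 4.53×10⁵ m/s.

v = 4.53×10⁵ m/s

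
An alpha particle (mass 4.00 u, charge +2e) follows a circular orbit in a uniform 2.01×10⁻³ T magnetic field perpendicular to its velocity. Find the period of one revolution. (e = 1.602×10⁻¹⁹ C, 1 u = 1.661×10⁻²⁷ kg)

The cyclotron period depends only on m, q, B: T = 2πm/(|q|B).
T = 2π(6.644×10⁻²⁷)/((3.204×10⁻¹⁹)(2.01×10⁻³)) ≈ 6.48×10⁻⁵ s.

T ≈ 6.48×10⁻⁵ s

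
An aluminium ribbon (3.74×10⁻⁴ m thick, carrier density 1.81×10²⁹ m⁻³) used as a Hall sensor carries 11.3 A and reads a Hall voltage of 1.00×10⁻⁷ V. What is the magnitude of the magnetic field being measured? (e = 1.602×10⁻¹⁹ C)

B ≈ 0.0960 T

From V_H = IB/(n e t), B = V_H n e t / I.
B = (1.00×10⁻⁷)(1.81×10²⁹)(1.602×10⁻¹⁹)(3.74×10⁻⁴)/11.3 ≈ 0.0960 T.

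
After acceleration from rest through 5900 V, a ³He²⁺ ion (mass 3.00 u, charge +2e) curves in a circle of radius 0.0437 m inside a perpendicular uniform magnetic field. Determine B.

B ≈ 0.310 T

v = √(2|q|V/m) = √(2·3.204×10⁻¹⁹·5900/4.983×10⁻²⁷) ≈ 8.710×10⁵ m/s.
B = mv/(|q|r) = (4.983×10⁻²⁷)(8.710×10⁵)/((3.204×10⁻¹⁹)(0.0437)) ≈ 0.310 T.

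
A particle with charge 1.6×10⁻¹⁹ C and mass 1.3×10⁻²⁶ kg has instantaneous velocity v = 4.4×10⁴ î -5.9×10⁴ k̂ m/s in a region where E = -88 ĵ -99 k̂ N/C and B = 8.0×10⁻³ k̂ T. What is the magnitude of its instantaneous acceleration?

v×B = (0, -352, 0) N/C.
E + v×B = (0, -440, -99.0) N/C.
F = q(E + v×B) = (1.6×10⁻¹⁹ C)·(0, -440, -99.0) = (0, -7.04×10⁻¹⁷, -1.58×10⁻¹⁷) N.
|a| = |F|/m = 7.216×10⁻¹⁷/1.3×10⁻²⁶ ≈ 5.55×10⁹ m/s².

|a| ≈ 5.55×10⁹ m/s²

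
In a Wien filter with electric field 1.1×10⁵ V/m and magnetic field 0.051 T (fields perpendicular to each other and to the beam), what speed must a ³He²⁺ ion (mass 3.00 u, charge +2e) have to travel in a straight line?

Straight-line motion ⇒ electric and magnetic forces cancel, so E = vB.
v = E/B = 1.1×10⁵/0.051 = 2.2×10⁶ m/s.

v = 2.2×10⁶ m/s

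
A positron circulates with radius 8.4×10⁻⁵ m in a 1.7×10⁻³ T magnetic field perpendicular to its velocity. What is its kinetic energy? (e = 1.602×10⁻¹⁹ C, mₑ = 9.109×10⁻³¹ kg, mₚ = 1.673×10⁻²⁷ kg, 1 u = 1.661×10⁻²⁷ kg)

KE ≈ 1.8×10⁻³ eV

v = |q|Br/m, then KE = ½mv² = (qBr)²/(2m).
v = (1.602×10⁻¹⁹)(1.7×10⁻³)(8.4×10⁻⁵)/9.109×10⁻³¹ ≈ 2.511×10⁴ m/s.
KE = ½(9.109×10⁻³¹)(2.511×10⁴)² ≈ 2.9×10⁻²² J = 1.8×10⁻³ eV.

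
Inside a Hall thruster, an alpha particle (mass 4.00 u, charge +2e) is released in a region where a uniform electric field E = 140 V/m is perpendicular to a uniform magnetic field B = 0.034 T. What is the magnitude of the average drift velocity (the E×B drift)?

v_d ≈ 4100 m/s

In crossed fields the guiding centre drifts at v_d = |E×B|/B² = E/B, independent of charge and mass.
v_d = 140/0.034 = 4100 m/s.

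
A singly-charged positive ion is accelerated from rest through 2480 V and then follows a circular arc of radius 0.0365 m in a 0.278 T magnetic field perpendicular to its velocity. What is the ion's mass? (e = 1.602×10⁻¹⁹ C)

Combine |q|V = ½mv² and r = mv/(|q|B): eliminate v to get m = qB²r²/(2V).
m = (1.602×10⁻¹⁹)(0.278)²(0.0365)²/(2·2480) ≈ 3.33×10⁻²⁷ kg.

m ≈ 3.33×10⁻²⁷ kg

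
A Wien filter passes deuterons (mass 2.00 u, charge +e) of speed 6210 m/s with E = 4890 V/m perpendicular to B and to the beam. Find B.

B = 0.787 T

Balance of forces in the selector: qE = qvB ⇒ B = E/v.
B = 4890/6210 = 0.787 T.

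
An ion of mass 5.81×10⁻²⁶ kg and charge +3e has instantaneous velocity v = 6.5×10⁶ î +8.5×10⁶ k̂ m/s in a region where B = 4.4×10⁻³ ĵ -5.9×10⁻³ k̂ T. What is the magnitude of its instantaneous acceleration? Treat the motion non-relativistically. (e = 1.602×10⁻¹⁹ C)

|a| ≈ 5.02×10¹¹ m/s²

v×B = (-3.74×10⁴, 3.84×10⁴, 2.86×10⁴) N/C.
F = q v×B = (4.806×10⁻¹⁹ C)·(-3.74×10⁴, 3.84×10⁴, 2.86×10⁴) = (-1.80×10⁻¹⁴, 1.84×10⁻¹⁴, 1.37×10⁻¹⁴) N.
|a| = |F|/m = 2.918×10⁻¹⁴/5.81×10⁻²⁶ ≈ 5.02×10¹¹ m/s².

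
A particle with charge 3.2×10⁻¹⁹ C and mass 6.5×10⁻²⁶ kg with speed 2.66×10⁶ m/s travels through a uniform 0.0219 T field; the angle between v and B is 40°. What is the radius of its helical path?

r ≈ 15.9 m

v⊥ = v sinθ = 2.66×10⁶·sin40° ≈ 1.710×10⁶ m/s.
r = m v⊥/(|q|B) = (6.5×10⁻²⁶)(1.710×10⁶)/((3.2×10⁻¹⁹)(0.0219)) ≈ 15.9 m.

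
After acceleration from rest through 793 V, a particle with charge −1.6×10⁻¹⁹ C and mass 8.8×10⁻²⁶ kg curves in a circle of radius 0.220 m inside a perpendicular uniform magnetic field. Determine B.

v = √(2|q|V/m) = √(2·1.6×10⁻¹⁹·793/8.8×10⁻²⁶) ≈ 5.370×10⁴ m/s.
B = mv/(|q|r) = (8.8×10⁻²⁶)(5.370×10⁴)/((1.6×10⁻¹⁹)(0.220)) ≈ 0.134 T.

B ≈ 0.134 T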